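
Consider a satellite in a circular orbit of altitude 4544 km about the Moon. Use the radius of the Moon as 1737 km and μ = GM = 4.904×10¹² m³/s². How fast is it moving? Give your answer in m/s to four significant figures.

r = 1737 + 4544 = 6281.0 km = 6.2810×10⁶ m.
For a circular orbit v = √(μ/r) = √(4.904×10¹² / 6.281×10⁶) = √(7.808×10⁵) = 883.6 m/s.

v ≈ 883.6 m/s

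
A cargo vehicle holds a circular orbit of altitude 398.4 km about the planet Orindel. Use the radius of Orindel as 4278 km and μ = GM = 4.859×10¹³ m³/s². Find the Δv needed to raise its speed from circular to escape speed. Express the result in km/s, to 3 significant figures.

r = 4278 + 398.4 = 4676.4 km = 4.6764×10⁶ m.
Circular speed v_c = √(μ/r) = 3223 m/s.
Escape speed v_esc = √(2μ/r) = √2 × v_c = 4559 m/s.
Δv = v_esc − v_c = 1335 m/s = 1.335 km/s.

Δv ≈ 1.34 km/s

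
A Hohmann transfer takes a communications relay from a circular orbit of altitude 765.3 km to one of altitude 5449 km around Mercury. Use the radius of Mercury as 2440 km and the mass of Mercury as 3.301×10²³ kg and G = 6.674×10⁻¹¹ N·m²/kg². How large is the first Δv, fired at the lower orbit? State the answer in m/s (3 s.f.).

Δv ≈ 505 m/s

μ = GM = 6.674×10⁻¹¹ × 3.301×10²³ = 2.203×10¹³ m³/s².
r₁ = 2440 + 765.3 = 3205.3 km = 3.2053×10⁶ m.
r₂ = 2440 + 5449 = 7889.0 km = 7.8890×10⁶ m.
Transfer ellipse a_t = (r₁ + r₂)/2 = 5.547×10⁶ m.
At r₁: circular v_c1 = √(μ/r₁) = 2622 m/s; transfer-periherm v_p = √[μ(2/r₁ − 1/a_t)] = 3126 m/s.
Δv₁ = v_p − v_c1 = 504.8 m/s.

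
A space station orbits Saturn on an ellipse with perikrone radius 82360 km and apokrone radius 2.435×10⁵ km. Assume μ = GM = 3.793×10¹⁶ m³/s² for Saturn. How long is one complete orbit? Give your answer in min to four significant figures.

Semi-major axis a = (r_p + r_a)/2 = (82360 + 2.4350×10⁵)/2 = 1.6293×10⁵ km = 1.629×10⁸ m.
By Kepler's third law T = 2π√(a³/μ) = 2π × 1.068×10⁴ = 6.709×10⁴ s.
= 1118 min.

T ≈ 1118 min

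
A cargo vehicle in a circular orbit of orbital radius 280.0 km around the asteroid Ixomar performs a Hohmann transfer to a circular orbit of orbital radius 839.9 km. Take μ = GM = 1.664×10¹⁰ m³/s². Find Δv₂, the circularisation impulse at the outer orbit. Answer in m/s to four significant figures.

Δv ≈ 41.22 m/s

r₁ = 280.0 km = 2.800×10⁵ m.
r₂ = 839.9 km = 8.399×10⁵ m.
Transfer ellipse a_t = (r₁ + r₂)/2 = 5.600×10⁵ m.
At r₁: circular v_c1 = √(μ/r₁) = 243.8 m/s; transfer-periapsis v_p = √[μ(2/r₁ − 1/a_t)] = 298.6 m/s.
At r₂: circular v_c2 = √(μ/r₂) = 140.8 m/s; transfer-apoapsis v_a = √[μ(2/r₂ − 1/a_t)] = 99.53 m/s.
Δv₂ = v_c2 − v_a = 41.22 m/s.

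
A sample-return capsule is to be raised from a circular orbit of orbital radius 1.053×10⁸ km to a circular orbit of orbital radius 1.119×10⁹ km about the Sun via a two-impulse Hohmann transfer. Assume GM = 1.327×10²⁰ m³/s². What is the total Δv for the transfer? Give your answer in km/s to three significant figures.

Δv_total ≈ 18.9 km/s

r₁ = 1.053×10⁸ km = 1.053×10¹¹ m.
r₂ = 1.119×10⁹ km = 1.119×10¹² m.
Transfer ellipse a_t = (r₁ + r₂)/2 = 6.122×10¹¹ m.
At r₁: circular v_c1 = √(μ/r₁) = 35500 m/s; transfer-perihelion v_p = √[μ(2/r₁ − 1/a_t)] = 48000 m/s.
Δv₁ = v_p − v_c1 = 12500 m/s.
At r₂: circular v_c2 = √(μ/r₂) = 10890 m/s; transfer-aphelion v_a = √[μ(2/r₂ − 1/a_t)] = 4517 m/s.
Δv₂ = v_c2 − v_a = 6373 m/s.
Total Δv = Δv₁ + Δv₂ = 18870 m/s = 18.87 km/s.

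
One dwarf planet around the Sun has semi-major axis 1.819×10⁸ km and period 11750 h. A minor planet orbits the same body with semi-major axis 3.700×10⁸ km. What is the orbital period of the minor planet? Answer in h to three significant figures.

T₂ ≈ 34100 h

Kepler's third law: T² ∝ a³, so T₂ = T₁ (a₂/a₁)^(3/2).
a₂/a₁ = 2.034, (a₂/a₁)^(3/2) = 2.901.
T₂ = 11750 × 2.901 = 34090 h.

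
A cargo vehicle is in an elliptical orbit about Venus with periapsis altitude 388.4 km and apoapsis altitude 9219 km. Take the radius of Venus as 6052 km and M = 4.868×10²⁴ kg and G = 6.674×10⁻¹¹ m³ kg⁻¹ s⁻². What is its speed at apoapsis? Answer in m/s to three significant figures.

v ≈ 3550 m/s

μ = GM = 6.674×10⁻¹¹ × 4.868×10²⁴ = 3.249×10¹⁴ m³/s².
r_p = 6052 + 388.4 = 6440.4 km = 6.4404×10⁶ m.
r_a = 6052 + 9219 = 15271 km = 1.5271×10⁷ m.
Semi-major axis a = (r_p + r_a)/2 = 10856 km = 1.086×10⁷ m.
Vis-viva: v² = μ(2/r − 1/a) = 3.249×10¹⁴ × (1.310×10⁻⁷ − 9.212×10⁻⁸) = 1.262×10⁷ m²/s².
v = 3553 m/s.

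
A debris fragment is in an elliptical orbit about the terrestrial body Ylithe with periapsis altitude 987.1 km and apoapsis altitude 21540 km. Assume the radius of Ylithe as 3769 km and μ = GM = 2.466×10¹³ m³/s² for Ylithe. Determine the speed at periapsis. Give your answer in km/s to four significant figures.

v ≈ 2.955 km/s

r_p = 3769 + 987.1 = 4756.1 km = 4.7561×10⁶ m.
r_a = 3769 + 21540 = 25309 km = 2.5309×10⁷ m.
Semi-major axis a = (r_p + r_a)/2 = 15033 km = 1.503×10⁷ m.
Vis-viva: v² = μ(2/r − 1/a) = 2.466×10¹³ × (4.205×10⁻⁷ − 6.652×10⁻⁸) = 8.729×10⁶ m²/s².
v = 2955 m/s = 2.955 km/s.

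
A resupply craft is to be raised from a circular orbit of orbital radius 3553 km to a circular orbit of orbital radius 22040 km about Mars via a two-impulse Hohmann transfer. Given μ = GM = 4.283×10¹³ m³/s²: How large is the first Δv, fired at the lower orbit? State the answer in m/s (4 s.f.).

Δv ≈ 1085 m/s

r₁ = 3553 km = 3.553×10⁶ m.
r₂ = 22040 km = 2.204×10⁷ m.
Transfer ellipse a_t = (r₁ + r₂)/2 = 1.280×10⁷ m.
At r₁: circular v_c1 = √(μ/r₁) = 3472 m/s; transfer-periapsis v_p = √[μ(2/r₁ − 1/a_t)] = 4557 m/s.
Δv₁ = v_p − v_c1 = 1085 m/s.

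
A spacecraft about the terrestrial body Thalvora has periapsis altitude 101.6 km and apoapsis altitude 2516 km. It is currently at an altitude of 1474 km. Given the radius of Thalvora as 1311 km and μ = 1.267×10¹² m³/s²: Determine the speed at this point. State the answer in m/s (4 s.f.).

r_p = 1311 + 101.6 = 1412.6 km = 1.4126×10⁶ m.
r_a = 1311 + 2516 = 3827.0 km = 3.8270×10⁶ m.
r = 1311 + 1474 = 2785.0 km = 2.785×10⁶ m.
Semi-major axis a = (r_p + r_a)/2 = 2619.8 km = 2.620×10⁶ m.
Vis-viva: v² = μ(2/r − 1/a) = 1.267×10¹² × (7.181×10⁻⁷ − 3.817×10⁻⁷) = 4.262×10⁵ m²/s².
v = 652.9 m/s.

v ≈ 652.9 m/s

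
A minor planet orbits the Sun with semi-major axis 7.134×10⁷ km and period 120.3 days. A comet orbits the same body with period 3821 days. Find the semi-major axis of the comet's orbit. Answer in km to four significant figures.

a₂ ≈ 7.155×10⁸ km

Kepler's third law: a³ ∝ T², so a₂ = a₁ (T₂/T₁)^(2/3).
T₂/T₁ = 31.76, (T₂/T₁)^(2/3) = 10.03.
a₂ = 7.134×10⁷ × 10.03 = 7.155×10⁸ km.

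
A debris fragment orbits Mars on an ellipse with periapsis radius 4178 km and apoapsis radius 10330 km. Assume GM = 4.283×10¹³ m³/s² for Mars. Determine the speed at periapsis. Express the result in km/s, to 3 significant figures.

Semi-major axis a = (r_p + r_a)/2 = 7254.0 km = 7.254×10⁶ m.
Vis-viva: v² = μ(2/r − 1/a) = 4.283×10¹³ × (4.787×10⁻⁷ − 1.379×10⁻⁷) = 1.460×10⁷ m²/s².
v = 3821 m/s = 3.821 km/s.

v ≈ 3.82 km/s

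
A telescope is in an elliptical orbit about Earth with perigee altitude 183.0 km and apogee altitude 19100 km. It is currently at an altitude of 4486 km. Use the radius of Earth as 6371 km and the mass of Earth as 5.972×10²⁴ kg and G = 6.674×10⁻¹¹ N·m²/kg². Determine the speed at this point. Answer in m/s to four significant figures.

v ≈ 6966 m/s

μ = GM = 6.674×10⁻¹¹ × 5.972×10²⁴ = 3.986×10¹⁴ m³/s².
r_p = 6371 + 183.0 = 6554.0 km = 6.5540×10⁶ m.
r_a = 6371 + 19100 = 25471 km = 2.5471×10⁷ m.
r = 6371 + 4486 = 10857 km = 1.086×10⁷ m.
Semi-major axis a = (r_p + r_a)/2 = 16012 km = 1.601×10⁷ m.
Vis-viva: v² = μ(2/r − 1/a) = 3.986×10¹⁴ × (1.842×10⁻⁷ − 6.245×10⁻⁸) = 4.853×10⁷ m²/s².
v = 6966 m/s.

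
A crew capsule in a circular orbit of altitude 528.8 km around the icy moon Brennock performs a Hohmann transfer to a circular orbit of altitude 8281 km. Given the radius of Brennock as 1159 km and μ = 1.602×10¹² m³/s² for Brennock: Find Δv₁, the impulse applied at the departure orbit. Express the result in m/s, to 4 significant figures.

r₁ = 1159 + 528.8 = 1687.8 km = 1.6878×10⁶ m.
r₂ = 1159 + 8281 = 9440.0 km = 9.4400×10⁶ m.
Transfer ellipse a_t = (r₁ + r₂)/2 = 5.564×10⁶ m.
At r₁: circular v_c1 = √(μ/r₁) = 974.3 m/s; transfer-periapsis v_p = √[μ(2/r₁ − 1/a_t)] = 1269 m/s.
Δv₁ = v_p − v_c1 = 294.8 m/s.

Δv ≈ 294.8 m/s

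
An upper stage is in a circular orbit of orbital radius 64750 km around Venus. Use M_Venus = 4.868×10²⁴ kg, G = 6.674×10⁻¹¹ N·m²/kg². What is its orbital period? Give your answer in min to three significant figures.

T ≈ 3030 min

μ = GM = 6.674×10⁻¹¹ × 4.868×10²⁴ = 3.249×10¹⁴ m³/s².
r = 64750 km = 6.475×10⁷ m.
Kepler's third law: T = 2π√(r³/μ) = 2π√((6.475×10⁷)³ / 3.249×10¹⁴).
r³/μ = 8.356×10⁸ s², so T = 2π × 2.891×10⁴ = 1.816×10⁵ s.
Converting: 1.816×10⁵ s ÷ 60.00 = 3027 min.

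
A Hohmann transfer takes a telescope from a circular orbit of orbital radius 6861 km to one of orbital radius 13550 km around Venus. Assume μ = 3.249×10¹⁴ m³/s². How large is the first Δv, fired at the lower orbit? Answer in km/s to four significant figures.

Δv ≈ 1.048 km/s

r₁ = 6861 km = 6.861×10⁶ m.
r₂ = 13550 km = 1.355×10⁷ m.
Transfer ellipse a_t = (r₁ + r₂)/2 = 1.021×10⁷ m.
At r₁: circular v_c1 = √(μ/r₁) = 6881 m/s; transfer-periapsis v_p = √[μ(2/r₁ − 1/a_t)] = 7929 m/s.
Δv₁ = v_p − v_c1 = 1048 m/s.
= 1.048 km/s.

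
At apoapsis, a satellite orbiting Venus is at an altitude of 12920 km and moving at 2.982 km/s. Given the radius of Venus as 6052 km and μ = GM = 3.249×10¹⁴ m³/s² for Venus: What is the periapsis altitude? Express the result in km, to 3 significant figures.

r_a = 6052 + 12920 = 18972 km = 1.897×10⁷ m.
Specific energy ε = v²/2 − μ/r = -1.268×10⁷ J/kg, so a = −μ/(2ε) = 1.281×10⁷ m.
The apsides satisfy r_p + r_a = 2a, so the periapsis radius is 2a − r_a = 6.653×10⁶ m = 6652.9 km.
Periapsis altitude = 6652.9 − 6052 = 600.90 km.

periapsis altitude ≈ 601 km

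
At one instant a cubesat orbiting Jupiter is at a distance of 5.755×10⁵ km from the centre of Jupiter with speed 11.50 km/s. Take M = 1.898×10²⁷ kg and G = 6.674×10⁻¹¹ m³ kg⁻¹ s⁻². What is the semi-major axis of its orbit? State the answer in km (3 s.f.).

μ = GM = 6.674×10⁻¹¹ × 1.898×10²⁷ = 1.267×10¹⁷ m³/s².
r = 5.755×10⁸ m.
Specific orbital energy ε = v²/2 − μ/r = (11500)²/2 − 1.267×10¹⁷/5.755×10⁸ = -1.540×10⁸ J/kg.
Since ε = −μ/(2a), a = −μ/(2ε) = 4.113×10⁸ m = 4.1132×10⁵ km.

a ≈ 4.11×10⁵ km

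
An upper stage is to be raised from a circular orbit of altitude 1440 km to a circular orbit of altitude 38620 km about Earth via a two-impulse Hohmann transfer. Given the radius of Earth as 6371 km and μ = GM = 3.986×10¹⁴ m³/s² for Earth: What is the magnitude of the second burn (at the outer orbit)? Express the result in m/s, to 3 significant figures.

Δv ≈ 1360 m/s

r₁ = 6371 + 1440 = 7811.0 km = 7.8110×10⁶ m.
r₂ = 6371 + 38620 = 44991 km = 4.4991×10⁷ m.
Transfer ellipse a_t = (r₁ + r₂)/2 = 2.640×10⁷ m.
At r₁: circular v_c1 = √(μ/r₁) = 7144 m/s; transfer-perigee v_p = √[μ(2/r₁ − 1/a_t)] = 9325 m/s.
At r₂: circular v_c2 = √(μ/r₂) = 2976 m/s; transfer-apogee v_a = √[μ(2/r₂ − 1/a_t)] = 1619 m/s.
Δv₂ = v_c2 − v_a = 1357 m/s.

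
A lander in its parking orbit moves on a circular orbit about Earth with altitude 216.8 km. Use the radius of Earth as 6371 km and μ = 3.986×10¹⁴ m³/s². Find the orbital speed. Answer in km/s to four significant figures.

r = 6371 + 216.8 = 6587.8 km = 6.5878×10⁶ m.
For a circular orbit v = √(μ/r) = √(3.986×10¹⁴ / 6.588×10⁶) = √(6.051×10⁷) = 7779 m/s.
That is 7.779 km/s.

v ≈ 7.779 km/s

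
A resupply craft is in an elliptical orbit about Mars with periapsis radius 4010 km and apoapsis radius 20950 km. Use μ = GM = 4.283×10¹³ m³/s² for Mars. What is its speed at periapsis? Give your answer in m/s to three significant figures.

Semi-major axis a = (r_p + r_a)/2 = 12480 km = 1.248×10⁷ m.
Vis-viva: v² = μ(2/r − 1/a) = 4.283×10¹³ × (4.988×10⁻⁷ − 8.013×10⁻⁸) = 1.793×10⁷ m²/s².
v = 4234 m/s.

v ≈ 4230 m/s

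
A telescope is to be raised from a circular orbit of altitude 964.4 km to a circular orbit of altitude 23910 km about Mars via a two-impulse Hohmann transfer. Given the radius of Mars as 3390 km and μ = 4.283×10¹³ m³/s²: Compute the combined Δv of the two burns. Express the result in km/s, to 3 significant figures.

r₁ = 3390 + 964.4 = 4354.4 km = 4.3544×10⁶ m.
r₂ = 3390 + 23910 = 27300 km = 2.7300×10⁷ m.
Transfer ellipse a_t = (r₁ + r₂)/2 = 1.583×10⁷ m.
At r₁: circular v_c1 = √(μ/r₁) = 3136 m/s; transfer-periapsis v_p = √[μ(2/r₁ − 1/a_t)] = 4119 m/s.
Δv₁ = v_p − v_c1 = 982.7 m/s.
At r₂: circular v_c2 = √(μ/r₂) = 1253 m/s; transfer-apoapsis v_a = √[μ(2/r₂ − 1/a_t)] = 657.0 m/s.
Δv₂ = v_c2 − v_a = 595.6 m/s.
Total Δv = Δv₁ + Δv₂ = 1578 m/s = 1.578 km/s.

Δv_total ≈ 1.58 km/s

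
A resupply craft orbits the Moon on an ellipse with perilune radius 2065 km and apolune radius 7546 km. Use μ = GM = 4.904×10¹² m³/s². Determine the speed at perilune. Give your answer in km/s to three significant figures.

v ≈ 1.93 km/s

Semi-major axis a = (r_p + r_a)/2 = 4805.5 km = 4.806×10⁶ m.
Vis-viva: v² = μ(2/r − 1/a) = 4.904×10¹² × (9.685×10⁻⁷ − 2.081×10⁻⁷) = 3.729×10⁶ m²/s².
v = 1931 m/s = 1.931 km/s.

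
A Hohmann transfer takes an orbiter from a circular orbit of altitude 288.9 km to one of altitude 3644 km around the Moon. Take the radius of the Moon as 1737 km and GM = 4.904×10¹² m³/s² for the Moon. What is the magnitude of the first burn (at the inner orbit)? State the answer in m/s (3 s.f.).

Δv ≈ 320 m/s

r₁ = 1737 + 288.9 = 2025.9 km = 2.0259×10⁶ m.
r₂ = 1737 + 3644 = 5381.0 km = 5.3810×10⁶ m.
Transfer ellipse a_t = (r₁ + r₂)/2 = 3.703×10⁶ m.
At r₁: circular v_c1 = √(μ/r₁) = 1556 m/s; transfer-perilune v_p = √[μ(2/r₁ − 1/a_t)] = 1875 m/s.
Δv₁ = v_p − v_c1 = 319.6 m/s.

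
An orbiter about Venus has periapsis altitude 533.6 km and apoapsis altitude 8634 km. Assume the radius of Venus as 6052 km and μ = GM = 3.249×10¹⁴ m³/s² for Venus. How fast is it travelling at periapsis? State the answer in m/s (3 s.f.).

v ≈ 8250 m/s

r_p = 6052 + 533.6 = 6585.6 km = 6.5856×10⁶ m.
r_a = 6052 + 8634 = 14686 km = 1.4686×10⁷ m.
Semi-major axis a = (r_p + r_a)/2 = 10636 km = 1.064×10⁷ m.
Vis-viva: v² = μ(2/r − 1/a) = 3.249×10¹⁴ × (3.037×10⁻⁷ − 9.402×10⁻⁸) = 6.812×10⁷ m²/s².
v = 8254 m/s.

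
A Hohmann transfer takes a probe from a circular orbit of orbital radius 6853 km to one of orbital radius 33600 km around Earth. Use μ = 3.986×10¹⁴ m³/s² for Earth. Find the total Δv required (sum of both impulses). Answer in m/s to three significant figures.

r₁ = 6853 km = 6.853×10⁶ m.
r₂ = 33600 km = 3.360×10⁷ m.
Transfer ellipse a_t = (r₁ + r₂)/2 = 2.023×10⁷ m.
At r₁: circular v_c1 = √(μ/r₁) = 7627 m/s; transfer-perigee v_p = √[μ(2/r₁ − 1/a_t)] = 9830 m/s.
Δv₁ = v_p − v_c1 = 2203 m/s.
At r₂: circular v_c2 = √(μ/r₂) = 3444 m/s; transfer-apogee v_a = √[μ(2/r₂ − 1/a_t)] = 2005 m/s.
Δv₂ = v_c2 − v_a = 1439 m/s.
Total Δv = Δv₁ + Δv₂ = 3643 m/s.

Δv_total ≈ 3640 m/s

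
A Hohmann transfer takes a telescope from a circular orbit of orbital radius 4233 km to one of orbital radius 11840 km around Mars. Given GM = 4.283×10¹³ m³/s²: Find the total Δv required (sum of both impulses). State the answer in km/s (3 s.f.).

r₁ = 4233 km = 4.233×10⁶ m.
r₂ = 11840 km = 1.184×10⁷ m.
Transfer ellipse a_t = (r₁ + r₂)/2 = 8.036×10⁶ m.
At r₁: circular v_c1 = √(μ/r₁) = 3181 m/s; transfer-periapsis v_p = √[μ(2/r₁ − 1/a_t)] = 3861 m/s.
Δv₁ = v_p − v_c1 = 680.0 m/s.
At r₂: circular v_c2 = √(μ/r₂) = 1902 m/s; transfer-apoapsis v_a = √[μ(2/r₂ − 1/a_t)] = 1380 m/s.
Δv₂ = v_c2 − v_a = 521.6 m/s.
Total Δv = Δv₁ + Δv₂ = 1202 m/s = 1.202 km/s.

Δv_total ≈ 1.20 km/s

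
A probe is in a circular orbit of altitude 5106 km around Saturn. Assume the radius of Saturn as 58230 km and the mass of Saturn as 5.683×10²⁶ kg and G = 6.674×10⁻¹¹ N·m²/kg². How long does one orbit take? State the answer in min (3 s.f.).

T ≈ 271 min

μ = GM = 6.674×10⁻¹¹ × 5.683×10²⁶ = 3.793×10¹⁶ m³/s².
r = 58230 + 5106 = 63336 km = 6.3336×10⁷ m.
Kepler's third law: T = 2π√(r³/μ) = 2π√((6.334×10⁷)³ / 3.793×10¹⁶).
r³/μ = 6.699×10⁶ s², so T = 2π × 2.588×10³ = 1.626×10⁴ s.
Converting: 1.626×10⁴ s ÷ 60.00 = 271.0 min.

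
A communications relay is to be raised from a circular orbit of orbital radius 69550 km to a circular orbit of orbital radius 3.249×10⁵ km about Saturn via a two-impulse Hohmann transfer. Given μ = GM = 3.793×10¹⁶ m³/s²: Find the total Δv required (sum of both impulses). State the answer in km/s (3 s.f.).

r₁ = 69550 km = 6.955×10⁷ m.
r₂ = 3.249×10⁵ km = 3.249×10⁸ m.
Transfer ellipse a_t = (r₁ + r₂)/2 = 1.972×10⁸ m.
At r₁: circular v_c1 = √(μ/r₁) = 23350 m/s; transfer-perikrone v_p = √[μ(2/r₁ − 1/a_t)] = 29970 m/s.
Δv₁ = v_p − v_c1 = 6620 m/s.
At r₂: circular v_c2 = √(μ/r₂) = 10800 m/s; transfer-apokrone v_a = √[μ(2/r₂ − 1/a_t)] = 6416 m/s.
Δv₂ = v_c2 − v_a = 4389 m/s.
Total Δv = Δv₁ + Δv₂ = 11010 m/s = 11.01 km/s.

Δv_total ≈ 11.0 km/s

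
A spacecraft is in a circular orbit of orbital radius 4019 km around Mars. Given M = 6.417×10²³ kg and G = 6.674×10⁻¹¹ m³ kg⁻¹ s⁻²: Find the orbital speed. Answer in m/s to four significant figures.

v ≈ 3264 m/s

μ = GM = 6.674×10⁻¹¹ × 6.417×10²³ = 4.283×10¹³ m³/s².
r = 4019 km = 4.019×10⁶ m.
For a circular orbit v = √(μ/r) = √(4.283×10¹³ / 4.019×10⁶) = √(1.066×10⁷) = 3264 m/s.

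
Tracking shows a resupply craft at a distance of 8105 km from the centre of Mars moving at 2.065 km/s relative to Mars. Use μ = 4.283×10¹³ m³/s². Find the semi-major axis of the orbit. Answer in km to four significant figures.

a ≈ 6793 km

r = 8.105×10⁶ m.
Specific orbital energy ε = v²/2 − μ/r = (2065)²/2 − 4.283×10¹³/8.105×10⁶ = -3.152×10⁶ J/kg.
Since ε = −μ/(2a), a = −μ/(2ε) = 6.793×10⁶ m = 6793.5 km.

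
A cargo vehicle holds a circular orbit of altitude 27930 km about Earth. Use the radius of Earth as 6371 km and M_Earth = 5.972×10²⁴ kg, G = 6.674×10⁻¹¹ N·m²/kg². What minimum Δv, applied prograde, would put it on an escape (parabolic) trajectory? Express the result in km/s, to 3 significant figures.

μ = GM = 6.674×10⁻¹¹ × 5.972×10²⁴ = 3.986×10¹⁴ m³/s².
r = 6371 + 27930 = 34301 km = 3.4301×10⁷ m.
Circular speed v_c = √(μ/r) = 3409 m/s.
Escape speed v_esc = √(2μ/r) = √2 × v_c = 4821 m/s.
Δv = v_esc − v_c = 1412 m/s = 1.412 km/s.

Δv ≈ 1.41 km/s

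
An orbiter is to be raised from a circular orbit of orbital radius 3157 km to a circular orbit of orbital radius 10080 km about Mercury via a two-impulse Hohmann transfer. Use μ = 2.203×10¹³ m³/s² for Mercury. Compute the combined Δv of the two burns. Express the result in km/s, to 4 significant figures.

Δv_total ≈ 1.076 km/s

r₁ = 3157 km = 3.157×10⁶ m.
r₂ = 10080 km = 1.008×10⁷ m.
Transfer ellipse a_t = (r₁ + r₂)/2 = 6.618×10⁶ m.
At r₁: circular v_c1 = √(μ/r₁) = 2642 m/s; transfer-periherm v_p = √[μ(2/r₁ − 1/a_t)] = 3260 m/s.
Δv₁ = v_p − v_c1 = 618.4 m/s.
At r₂: circular v_c2 = √(μ/r₂) = 1478 m/s; transfer-apoherm v_a = √[μ(2/r₂ − 1/a_t)] = 1021 m/s.
Δv₂ = v_c2 − v_a = 457.3 m/s.
Total Δv = Δv₁ + Δv₂ = 1076 m/s = 1.076 km/s.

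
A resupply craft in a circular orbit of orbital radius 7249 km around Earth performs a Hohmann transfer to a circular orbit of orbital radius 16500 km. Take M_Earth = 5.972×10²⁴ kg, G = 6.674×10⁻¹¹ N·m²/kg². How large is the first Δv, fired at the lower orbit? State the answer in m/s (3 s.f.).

Δv ≈ 1330 m/s

μ = GM = 6.674×10⁻¹¹ × 5.972×10²⁴ = 3.986×10¹⁴ m³/s².
r₁ = 7249 km = 7.249×10⁶ m.
r₂ = 16500 km = 1.650×10⁷ m.
Transfer ellipse a_t = (r₁ + r₂)/2 = 1.187×10⁷ m.
At r₁: circular v_c1 = √(μ/r₁) = 7415 m/s; transfer-perigee v_p = √[μ(2/r₁ − 1/a_t)] = 8741 m/s.
Δv₁ = v_p − v_c1 = 1326 m/s.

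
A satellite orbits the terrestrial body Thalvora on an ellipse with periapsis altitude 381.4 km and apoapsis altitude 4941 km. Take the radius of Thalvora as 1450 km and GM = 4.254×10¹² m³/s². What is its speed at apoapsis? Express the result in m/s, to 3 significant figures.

v ≈ 545 m/s

r_p = 1450 + 381.4 = 1831.4 km = 1.8314×10⁶ m.
r_a = 1450 + 4941 = 6391.0 km = 6.3910×10⁶ m.
Semi-major axis a = (r_p + r_a)/2 = 4111.2 km = 4.111×10⁶ m.
Vis-viva: v² = μ(2/r − 1/a) = 4.254×10¹² × (3.129×10⁻⁷ − 2.432×10⁻⁷) = 2.965×10⁵ m²/s².
v = 544.5 m/s.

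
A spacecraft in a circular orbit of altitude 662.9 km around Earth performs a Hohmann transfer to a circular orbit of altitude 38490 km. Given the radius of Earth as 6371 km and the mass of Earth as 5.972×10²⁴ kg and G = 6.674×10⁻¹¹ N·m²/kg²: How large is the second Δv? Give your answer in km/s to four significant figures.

μ = GM = 6.674×10⁻¹¹ × 5.972×10²⁴ = 3.986×10¹⁴ m³/s².
r₁ = 6371 + 662.9 = 7033.9 km = 7.0339×10⁶ m.
r₂ = 6371 + 38490 = 44861 km = 4.4861×10⁷ m.
Transfer ellipse a_t = (r₁ + r₂)/2 = 2.595×10⁷ m.
At r₁: circular v_c1 = √(μ/r₁) = 7528 m/s; transfer-perigee v_p = √[μ(2/r₁ − 1/a_t)] = 9898 m/s.
At r₂: circular v_c2 = √(μ/r₂) = 2981 m/s; transfer-apogee v_a = √[μ(2/r₂ − 1/a_t)] = 1552 m/s.
Δv₂ = v_c2 − v_a = 1429 m/s.
= 1.429 km/s.

Δv ≈ 1.429 km/s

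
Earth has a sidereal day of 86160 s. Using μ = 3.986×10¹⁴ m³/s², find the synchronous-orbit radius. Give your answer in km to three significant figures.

A synchronous orbit has period T, so by Kepler's third law a = (μT²/4π²)^(1/3).
μT²/4π² = 3.986×10¹⁴ × (8.616×10⁴)² / 39.48 = 7.495×10²² m³.
a = 4.216×10⁷ m = 42163 km.

r_sync ≈ 42200 km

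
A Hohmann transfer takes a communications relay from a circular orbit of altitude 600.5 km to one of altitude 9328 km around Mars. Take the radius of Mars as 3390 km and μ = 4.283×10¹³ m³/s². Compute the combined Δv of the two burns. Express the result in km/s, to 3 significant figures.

Δv_total ≈ 1.33 km/s

r₁ = 3390 + 600.5 = 3990.5 km = 3.9905×10⁶ m.
r₂ = 3390 + 9328 = 12718 km = 1.2718×10⁷ m.
Transfer ellipse a_t = (r₁ + r₂)/2 = 8.354×10⁶ m.
At r₁: circular v_c1 = √(μ/r₁) = 3276 m/s; transfer-periapsis v_p = √[μ(2/r₁ − 1/a_t)] = 4042 m/s.
Δv₁ = v_p − v_c1 = 766.1 m/s.
At r₂: circular v_c2 = √(μ/r₂) = 1835 m/s; transfer-apoapsis v_a = √[μ(2/r₂ − 1/a_t)] = 1268 m/s.
Δv₂ = v_c2 − v_a = 566.8 m/s.
Total Δv = Δv₁ + Δv₂ = 1333 m/s = 1.333 km/s.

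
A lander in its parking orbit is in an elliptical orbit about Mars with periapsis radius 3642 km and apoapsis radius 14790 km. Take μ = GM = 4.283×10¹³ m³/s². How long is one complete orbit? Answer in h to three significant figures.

Semi-major axis a = (r_p + r_a)/2 = (3642.0 + 14790)/2 = 9216.0 km = 9.216×10⁶ m.
By Kepler's third law T = 2π√(a³/μ) = 2π × 4.275×10³ = 2.686×10⁴ s.
= 7.461 h.

T ≈ 7.46 h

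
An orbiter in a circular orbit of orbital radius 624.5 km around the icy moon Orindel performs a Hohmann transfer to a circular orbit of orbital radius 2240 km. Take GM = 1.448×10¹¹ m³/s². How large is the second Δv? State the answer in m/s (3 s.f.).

Δv ≈ 86.4 m/s

r₁ = 624.5 km = 6.245×10⁵ m.
r₂ = 2240 km = 2.240×10⁶ m.
Transfer ellipse a_t = (r₁ + r₂)/2 = 1.432×10⁶ m.
At r₁: circular v_c1 = √(μ/r₁) = 481.5 m/s; transfer-periapsis v_p = √[μ(2/r₁ − 1/a_t)] = 602.2 m/s.
At r₂: circular v_c2 = √(μ/r₂) = 254.2 m/s; transfer-apoapsis v_a = √[μ(2/r₂ − 1/a_t)] = 167.9 m/s.
Δv₂ = v_c2 − v_a = 86.36 m/s.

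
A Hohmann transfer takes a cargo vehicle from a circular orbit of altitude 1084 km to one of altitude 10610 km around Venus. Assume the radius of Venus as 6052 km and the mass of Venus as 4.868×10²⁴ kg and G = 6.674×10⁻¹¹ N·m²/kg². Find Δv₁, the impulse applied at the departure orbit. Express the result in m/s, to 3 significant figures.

Δv ≈ 1240 m/s

μ = GM = 6.674×10⁻¹¹ × 4.868×10²⁴ = 3.249×10¹⁴ m³/s².
r₁ = 6052 + 1084 = 7136.0 km = 7.1360×10⁶ m.
r₂ = 6052 + 10610 = 16662 km = 1.6662×10⁷ m.
Transfer ellipse a_t = (r₁ + r₂)/2 = 1.190×10⁷ m.
At r₁: circular v_c1 = √(μ/r₁) = 6747 m/s; transfer-periapsis v_p = √[μ(2/r₁ − 1/a_t)] = 7985 m/s.
Δv₁ = v_p − v_c1 = 1237 m/s.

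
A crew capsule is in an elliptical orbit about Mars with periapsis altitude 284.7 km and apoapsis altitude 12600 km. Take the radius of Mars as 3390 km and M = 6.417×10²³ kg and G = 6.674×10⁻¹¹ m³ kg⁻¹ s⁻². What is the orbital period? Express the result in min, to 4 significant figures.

T ≈ 493.4 min

μ = GM = 6.674×10⁻¹¹ × 6.417×10²³ = 4.283×10¹³ m³/s².
r_p = 3390 + 284.7 = 3674.7 km = 3.6747×10⁶ m.
r_a = 3390 + 12600 = 15990 km = 1.5990×10⁷ m.
Semi-major axis a = (r_p + r_a)/2 = (3674.7 + 15990)/2 = 9832.4 km = 9.832×10⁶ m.
By Kepler's third law T = 2π√(a³/μ) = 2π × 4.711×10³ = 2.960×10⁴ s.
= 493.4 min.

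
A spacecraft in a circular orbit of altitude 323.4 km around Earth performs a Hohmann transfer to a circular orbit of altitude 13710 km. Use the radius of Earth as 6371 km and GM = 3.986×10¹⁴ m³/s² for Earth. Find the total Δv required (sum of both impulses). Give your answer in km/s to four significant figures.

r₁ = 6371 + 323.4 = 6694.4 km = 6.6944×10⁶ m.
r₂ = 6371 + 13710 = 20081 km = 2.0081×10⁷ m.
Transfer ellipse a_t = (r₁ + r₂)/2 = 1.339×10⁷ m.
At r₁: circular v_c1 = √(μ/r₁) = 7716 m/s; transfer-perigee v_p = √[μ(2/r₁ − 1/a_t)] = 9450 m/s.
Δv₁ = v_p − v_c1 = 1734 m/s.
At r₂: circular v_c2 = √(μ/r₂) = 4455 m/s; transfer-apogee v_a = √[μ(2/r₂ − 1/a_t)] = 3150 m/s.
Δv₂ = v_c2 − v_a = 1305 m/s.
Total Δv = Δv₁ + Δv₂ = 3039 m/s = 3.039 km/s.

Δv_total ≈ 3.039 km/s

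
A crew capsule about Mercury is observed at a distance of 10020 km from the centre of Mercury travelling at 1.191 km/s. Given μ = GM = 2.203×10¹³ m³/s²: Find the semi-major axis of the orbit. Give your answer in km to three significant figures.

a ≈ 7400 km

r = 1.002×10⁷ m.
Specific orbital energy ε = v²/2 − μ/r = (1191)²/2 − 2.203×10¹³/1.002×10⁷ = -1.489×10⁶ J/kg.
Since ε = −μ/(2a), a = −μ/(2ε) = 7.396×10⁶ m = 7395.8 km.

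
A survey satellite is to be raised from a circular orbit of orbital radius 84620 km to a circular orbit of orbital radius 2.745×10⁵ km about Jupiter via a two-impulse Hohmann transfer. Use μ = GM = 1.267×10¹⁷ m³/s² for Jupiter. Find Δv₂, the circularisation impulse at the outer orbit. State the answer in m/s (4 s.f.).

Δv ≈ 6736 m/s

r₁ = 84620 km = 8.462×10⁷ m.
r₂ = 2.745×10⁵ km = 2.745×10⁸ m.
Transfer ellipse a_t = (r₁ + r₂)/2 = 1.796×10⁸ m.
At r₁: circular v_c1 = √(μ/r₁) = 38690 m/s; transfer-perijove v_p = √[μ(2/r₁ − 1/a_t)] = 47840 m/s.
At r₂: circular v_c2 = √(μ/r₂) = 21480 m/s; transfer-apojove v_a = √[μ(2/r₂ − 1/a_t)] = 14750 m/s.
Δv₂ = v_c2 − v_a = 6736 m/s.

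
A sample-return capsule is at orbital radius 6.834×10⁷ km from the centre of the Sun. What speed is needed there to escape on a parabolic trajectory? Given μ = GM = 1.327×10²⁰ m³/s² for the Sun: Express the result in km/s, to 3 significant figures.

r = 6.834×10⁷ km = 6.834×10¹⁰ m.
Escape speed v_esc = √(2μ/r) = √(2 × 1.327×10²⁰ / 6.834×10¹⁰) = √(3.884×10⁹) = 62320 m/s.
= 62.32 km/s.

v_esc ≈ 62.3 km/s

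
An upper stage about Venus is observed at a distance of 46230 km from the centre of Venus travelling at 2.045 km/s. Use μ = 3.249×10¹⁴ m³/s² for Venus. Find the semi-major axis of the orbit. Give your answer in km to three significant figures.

a ≈ 32900 km

r = 4.623×10⁷ m.
Specific orbital energy ε = v²/2 − μ/r = (2045)²/2 − 3.249×10¹⁴/4.623×10⁷ = -4.937×10⁶ J/kg.
Since ε = −μ/(2a), a = −μ/(2ε) = 3.291×10⁷ m = 32905 km.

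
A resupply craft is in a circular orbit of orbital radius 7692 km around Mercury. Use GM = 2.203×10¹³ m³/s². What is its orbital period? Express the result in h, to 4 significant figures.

T ≈ 7.933 h

r = 7692 km = 7.692×10⁶ m.
Kepler's third law: T = 2π√(r³/μ) = 2π√((7.692×10⁶)³ / 2.203×10¹³).
r³/μ = 2.066×10⁷ s², so T = 2π × 4.545×10³ = 2.856×10⁴ s.
Converting: 2.856×10⁴ s ÷ 3600 = 7.933 h.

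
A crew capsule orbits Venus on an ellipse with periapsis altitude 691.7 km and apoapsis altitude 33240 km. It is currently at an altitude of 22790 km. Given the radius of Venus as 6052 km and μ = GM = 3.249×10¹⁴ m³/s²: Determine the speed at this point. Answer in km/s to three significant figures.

r_p = 6052 + 691.7 = 6743.7 km = 6.7437×10⁶ m.
r_a = 6052 + 33240 = 39292 km = 3.9292×10⁷ m.
r = 6052 + 22790 = 28842 km = 2.884×10⁷ m.
Semi-major axis a = (r_p + r_a)/2 = 23018 km = 2.302×10⁷ m.
Vis-viva: v² = μ(2/r − 1/a) = 3.249×10¹⁴ × (6.934×10⁻⁸ − 4.344×10⁻⁸) = 8.415×10⁶ m²/s².
v = 2901 m/s = 2.901 km/s.

v ≈ 2.90 km/s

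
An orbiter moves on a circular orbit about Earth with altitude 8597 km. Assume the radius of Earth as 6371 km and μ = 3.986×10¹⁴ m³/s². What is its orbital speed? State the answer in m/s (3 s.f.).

v ≈ 5160 m/s

r = 6371 + 8597 = 14968 km = 1.4968×10⁷ m.
For a circular orbit v = √(μ/r) = √(3.986×10¹⁴ / 1.497×10⁷) = √(2.663×10⁷) = 5160 m/s.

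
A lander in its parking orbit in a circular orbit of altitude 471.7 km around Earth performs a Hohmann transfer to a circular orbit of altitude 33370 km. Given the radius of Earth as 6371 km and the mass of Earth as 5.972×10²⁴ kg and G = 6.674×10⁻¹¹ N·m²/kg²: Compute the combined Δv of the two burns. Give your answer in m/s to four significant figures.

Δv_total ≈ 3787 m/s

μ = GM = 6.674×10⁻¹¹ × 5.972×10²⁴ = 3.986×10¹⁴ m³/s².
r₁ = 6371 + 471.7 = 6842.7 km = 6.8427×10⁶ m.
r₂ = 6371 + 33370 = 39741 km = 3.9741×10⁷ m.
Transfer ellipse a_t = (r₁ + r₂)/2 = 2.329×10⁷ m.
At r₁: circular v_c1 = √(μ/r₁) = 7632 m/s; transfer-perigee v_p = √[μ(2/r₁ − 1/a_t)] = 9969 m/s.
Δv₁ = v_p − v_c1 = 2337 m/s.
At r₂: circular v_c2 = √(μ/r₂) = 3167 m/s; transfer-apogee v_a = √[μ(2/r₂ − 1/a_t)] = 1717 m/s.
Δv₂ = v_c2 − v_a = 1450 m/s.
Total Δv = Δv₁ + Δv₂ = 3787 m/s.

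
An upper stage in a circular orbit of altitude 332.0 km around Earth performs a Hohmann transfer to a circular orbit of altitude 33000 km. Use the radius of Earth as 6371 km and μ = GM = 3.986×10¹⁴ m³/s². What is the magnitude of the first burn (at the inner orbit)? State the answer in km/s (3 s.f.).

r₁ = 6371 + 332.0 = 6703.0 km = 6.7030×10⁶ m.
r₂ = 6371 + 33000 = 39371 km = 3.9371×10⁷ m.
Transfer ellipse a_t = (r₁ + r₂)/2 = 2.304×10⁷ m.
At r₁: circular v_c1 = √(μ/r₁) = 7711 m/s; transfer-perigee v_p = √[μ(2/r₁ − 1/a_t)] = 10080 m/s.
Δv₁ = v_p − v_c1 = 2370 m/s.
= 2.370 km/s.

Δv ≈ 2.37 km/s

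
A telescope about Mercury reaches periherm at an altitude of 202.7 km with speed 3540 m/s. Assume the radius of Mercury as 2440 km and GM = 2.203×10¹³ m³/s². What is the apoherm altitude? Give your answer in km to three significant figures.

apoherm altitude ≈ 5560 km

r_p = 2440 + 202.7 = 2642.7 km = 2.643×10⁶ m.
Specific energy ε = v²/2 − μ/r = -2.070×10⁶ J/kg, so a = −μ/(2ε) = 5.320×10⁶ m.
The apsides satisfy r_p + r_a = 2a, so the apoherm radius is 2a − r_p = 7.998×10⁶ m = 7997.9 km.
Apoherm altitude = 7997.9 − 2440 = 5557.9 km.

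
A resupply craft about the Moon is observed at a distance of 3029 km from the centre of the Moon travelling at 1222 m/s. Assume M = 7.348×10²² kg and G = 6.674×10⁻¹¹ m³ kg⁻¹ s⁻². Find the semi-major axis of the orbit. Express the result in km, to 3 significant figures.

μ = GM = 6.674×10⁻¹¹ × 7.348×10²² = 4.904×10¹² m³/s².
r = 3.029×10⁶ m.
Specific orbital energy ε = v²/2 − μ/r = (1222)²/2 − 4.904×10¹²/3.029×10⁶ = -8.724×10⁵ J/kg.
Since ε = −μ/(2a), a = −μ/(2ε) = 2.811×10⁶ m = 2810.7 km.

a ≈ 2810 km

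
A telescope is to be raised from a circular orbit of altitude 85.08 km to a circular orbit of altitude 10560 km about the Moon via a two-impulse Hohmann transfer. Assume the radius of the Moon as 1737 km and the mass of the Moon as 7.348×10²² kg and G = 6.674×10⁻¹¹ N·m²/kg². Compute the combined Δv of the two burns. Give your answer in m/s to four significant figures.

Δv_total ≈ 835.3 m/s

μ = GM = 6.674×10⁻¹¹ × 7.348×10²² = 4.904×10¹² m³/s².
r₁ = 1737 + 85.08 = 1822.1 km = 1.8221×10⁶ m.
r₂ = 1737 + 10560 = 12297 km = 1.2297×10⁷ m.
Transfer ellipse a_t = (r₁ + r₂)/2 = 7.060×10⁶ m.
At r₁: circular v_c1 = √(μ/r₁) = 1641 m/s; transfer-perilune v_p = √[μ(2/r₁ − 1/a_t)] = 2165 m/s.
Δv₁ = v_p − v_c1 = 524.7 m/s.
At r₂: circular v_c2 = √(μ/r₂) = 631.5 m/s; transfer-apolune v_a = √[μ(2/r₂ − 1/a_t)] = 320.8 m/s.
Δv₂ = v_c2 − v_a = 310.7 m/s.
Total Δv = Δv₁ + Δv₂ = 835.3 m/s.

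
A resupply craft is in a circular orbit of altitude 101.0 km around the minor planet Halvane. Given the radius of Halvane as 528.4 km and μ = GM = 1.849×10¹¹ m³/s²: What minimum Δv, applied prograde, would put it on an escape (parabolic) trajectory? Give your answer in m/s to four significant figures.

r = 528.4 + 101.0 = 629.40 km = 6.2940×10⁵ m.
Circular speed v_c = √(μ/r) = 542.0 m/s.
Escape speed v_esc = √(2μ/r) = √2 × v_c = 766.5 m/s.
Δv = v_esc − v_c = 224.5 m/s.

Δv ≈ 224.5 m/s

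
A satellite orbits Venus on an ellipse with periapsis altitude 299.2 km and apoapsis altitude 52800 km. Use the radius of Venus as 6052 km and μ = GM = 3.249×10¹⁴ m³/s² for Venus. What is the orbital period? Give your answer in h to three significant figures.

T ≈ 18.0 h

r_p = 6052 + 299.2 = 6351.2 km = 6.3512×10⁶ m.
r_a = 6052 + 52800 = 58852 km = 5.8852×10⁷ m.
Semi-major axis a = (r_p + r_a)/2 = (6351.2 + 58852)/2 = 32602 km = 3.260×10⁷ m.
By Kepler's third law T = 2π√(a³/μ) = 2π × 1.033×10⁴ = 6.489×10⁴ s.
= 18.02 h.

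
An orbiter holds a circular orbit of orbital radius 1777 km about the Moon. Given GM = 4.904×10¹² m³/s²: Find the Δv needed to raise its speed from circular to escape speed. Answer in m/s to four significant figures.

r = 1777 km = 1.777×10⁶ m.
Circular speed v_c = √(μ/r) = 1661 m/s.
Escape speed v_esc = √(2μ/r) = √2 × v_c = 2349 m/s.
Δv = v_esc − v_c = 688.1 m/s.

Δv ≈ 688.1 m/s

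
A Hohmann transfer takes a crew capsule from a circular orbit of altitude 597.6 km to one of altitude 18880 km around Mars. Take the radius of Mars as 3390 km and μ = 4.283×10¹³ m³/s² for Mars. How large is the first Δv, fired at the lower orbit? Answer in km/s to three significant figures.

r₁ = 3390 + 597.6 = 3987.6 km = 3.9876×10⁶ m.
r₂ = 3390 + 18880 = 22270 km = 2.2270×10⁷ m.
Transfer ellipse a_t = (r₁ + r₂)/2 = 1.313×10⁷ m.
At r₁: circular v_c1 = √(μ/r₁) = 3277 m/s; transfer-periapsis v_p = √[μ(2/r₁ − 1/a_t)] = 4268 m/s.
Δv₁ = v_p − v_c1 = 991.1 m/s.
= 0.9911 km/s.

Δv ≈ 0.991 km/s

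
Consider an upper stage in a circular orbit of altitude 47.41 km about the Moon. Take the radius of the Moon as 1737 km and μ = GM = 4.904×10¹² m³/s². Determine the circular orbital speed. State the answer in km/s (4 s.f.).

v ≈ 1.658 km/s

r = 1737 + 47.41 = 1784.4 km = 1.7844×10⁶ m.
For a circular orbit v = √(μ/r) = √(4.904×10¹² / 1.784×10⁶) = √(2.748×10⁶) = 1658 m/s.
That is 1.658 km/s.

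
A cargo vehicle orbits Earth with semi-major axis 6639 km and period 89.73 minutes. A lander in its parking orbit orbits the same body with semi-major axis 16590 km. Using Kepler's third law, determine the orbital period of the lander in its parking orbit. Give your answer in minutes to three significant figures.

Kepler's third law: T² ∝ a³, so T₂ = T₁ (a₂/a₁)^(3/2).
a₂/a₁ = 2.499, (a₂/a₁)^(3/2) = 3.950.
T₂ = 89.73 × 3.950 = 354.4 minutes.

T₂ ≈ 354 minutes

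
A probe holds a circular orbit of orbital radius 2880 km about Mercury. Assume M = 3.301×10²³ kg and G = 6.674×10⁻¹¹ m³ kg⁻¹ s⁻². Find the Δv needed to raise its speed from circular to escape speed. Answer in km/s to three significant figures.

Δv ≈ 1.15 km/s

μ = GM = 6.674×10⁻¹¹ × 3.301×10²³ = 2.203×10¹³ m³/s².
r = 2880 km = 2.880×10⁶ m.
Circular speed v_c = √(μ/r) = 2766 m/s.
Escape speed v_esc = √(2μ/r) = √2 × v_c = 3911 m/s.
Δv = v_esc − v_c = 1146 m/s = 1.146 km/s.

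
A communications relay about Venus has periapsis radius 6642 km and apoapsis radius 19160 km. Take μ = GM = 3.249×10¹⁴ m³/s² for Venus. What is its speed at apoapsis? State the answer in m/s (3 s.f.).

v ≈ 2950 m/s

Semi-major axis a = (r_p + r_a)/2 = 12901 km = 1.290×10⁷ m.
Vis-viva: v² = μ(2/r − 1/a) = 3.249×10¹⁴ × (1.044×10⁻⁷ − 7.751×10⁻⁸) = 8.730×10⁶ m²/s².
v = 2955 m/s.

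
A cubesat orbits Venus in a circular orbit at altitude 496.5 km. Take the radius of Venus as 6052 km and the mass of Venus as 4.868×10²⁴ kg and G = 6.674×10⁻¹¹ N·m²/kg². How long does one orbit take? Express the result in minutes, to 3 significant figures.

μ = GM = 6.674×10⁻¹¹ × 4.868×10²⁴ = 3.249×10¹⁴ m³/s².
r = 6052 + 496.5 = 6548.5 km = 6.5485×10⁶ m.
Kepler's third law: T = 2π√(r³/μ) = 2π√((6.548×10⁶)³ / 3.249×10¹⁴).
r³/μ = 8.643×10⁵ s², so T = 2π × 9.297×10² = 5.841×10³ s.
Converting: 5.841×10³ s ÷ 60.00 = 97.36 minutes.

T ≈ 97.4 minutes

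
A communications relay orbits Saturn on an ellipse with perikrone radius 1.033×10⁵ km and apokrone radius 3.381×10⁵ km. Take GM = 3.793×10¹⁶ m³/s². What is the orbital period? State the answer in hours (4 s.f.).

Semi-major axis a = (r_p + r_a)/2 = (1.0330×10⁵ + 3.3810×10⁵)/2 = 2.2070×10⁵ km = 2.207×10⁸ m.
By Kepler's third law T = 2π√(a³/μ) = 2π × 1.683×10⁴ = 1.058×10⁵ s.
= 29.38 hours.

T ≈ 29.38 hours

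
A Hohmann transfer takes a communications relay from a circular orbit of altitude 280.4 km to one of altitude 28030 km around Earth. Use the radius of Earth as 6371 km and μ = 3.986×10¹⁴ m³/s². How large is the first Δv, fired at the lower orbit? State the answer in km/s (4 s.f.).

Δv ≈ 2.280 km/s

r₁ = 6371 + 280.4 = 6651.4 km = 6.6514×10⁶ m.
r₂ = 6371 + 28030 = 34401 km = 3.4401×10⁷ m.
Transfer ellipse a_t = (r₁ + r₂)/2 = 2.053×10⁷ m.
At r₁: circular v_c1 = √(μ/r₁) = 7741 m/s; transfer-perigee v_p = √[μ(2/r₁ − 1/a_t)] = 10020 m/s.
Δv₁ = v_p − v_c1 = 2280 m/s.
= 2.280 km/s.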